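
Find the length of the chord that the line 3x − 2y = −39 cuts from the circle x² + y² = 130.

2√13

Centre (0, 0), r² = 130. Perpendicular distance d from centre to line = |39| / √13 = 39/√13.
Half the chord is √(r² − d²) = √(13), so the full chord is 2√13.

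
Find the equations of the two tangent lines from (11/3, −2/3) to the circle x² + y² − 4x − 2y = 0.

2x − y = 8 and x − 2y = 5

Write the tangent as mx − y + (−2/3 − m·(11/3)) = 0 and set its distance from the centre to √5:
(−5/3m − (5/3))² = 5(m² + 1)
2m² − 5m + 2 = 0, so m = 2 or m = 1/2.
Through (11/3, −2/3) these give 2x − y = 8 and x − 2y = 5.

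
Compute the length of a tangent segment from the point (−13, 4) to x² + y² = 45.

2√35

With centre O = (0, 0), |OP|² = 185 and r² = 45.
Power of the point: PT² = |PO|² − r² = 140, so PT = 2√35.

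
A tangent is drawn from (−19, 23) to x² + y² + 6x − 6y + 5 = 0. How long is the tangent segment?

Centre (−3, 3), r² = 13. |PO|² = (−16)² + (20)² = 656.
By the tangent–radius right angle, tangent length = √(|PO|² − r²) = √643.

√643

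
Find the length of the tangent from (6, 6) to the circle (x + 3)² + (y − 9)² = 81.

Centre (−3, 9), r² = 81. |PO|² = (9)² + (−3)² = 90.
By the tangent–radius right angle, tangent length = √(|PO|² − r²) = √9 = 3.

3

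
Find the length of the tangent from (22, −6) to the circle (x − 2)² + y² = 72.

The centre is (2, 0) and r = 6√2. The square of the distance from P to the centre is 400 + 36 = 436.
Power of the point: PT² = |PO|² − r² = 364, so PT = 2√91.

2√91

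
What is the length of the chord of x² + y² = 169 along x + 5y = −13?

Centre (0, 0), r² = 169. Perpendicular distance d from centre to line = |13| / √26 = 13/√26.
Half the chord is √(r² − d²) = √(325/2), so the full chord is 5√26.

5√26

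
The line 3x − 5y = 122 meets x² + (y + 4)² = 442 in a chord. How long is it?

4√34

Substitute y = (−122 + 3x)/5:
34x² − 612x − 646 = 0  ⟹  x² − 18x − 19 = 0
x = 19 or x = −1, giving (19, −13) and (−1, −25).
|(19, −13) − (−1, −25)| = √((20)² + (12)²) = 4√34.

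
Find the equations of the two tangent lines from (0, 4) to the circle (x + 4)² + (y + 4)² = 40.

x − 3y = −12 and 3x + y = 4

A line y − (4) = m(x − (0)) is tangent when its distance from (−4, −4) is 2√10:
[m·(−4) − (−8)]² = 40(m² + 1)
3m² + 8m − 3 = 0, so m = 1/3 or m = −3.
With m = 1/3: x − 3y = −12. With m = −3: 3x + y = 4.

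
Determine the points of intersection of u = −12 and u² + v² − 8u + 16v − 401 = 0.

The line gives u = −12. Substituting into the circle:
v² + 16v − 161 = 0
v = 7 or v = −23, giving (−12, 7) and (−12, −23).

(−12, −23) and (−12, 7)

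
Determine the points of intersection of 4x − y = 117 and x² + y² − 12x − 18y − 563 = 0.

(28, −5) and (32, 11)

From the line, y = 4x − 117. Substituting:
17x² − 1020x + 15232 = 0  ⟹  x² − 60x + 896 = 0
x = 32 or x = 28, giving (32, 11) and (28, −5).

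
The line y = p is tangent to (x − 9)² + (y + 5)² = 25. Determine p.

p = −10 or p = 0

Tangency holds when the distance from the centre (9, −5) to the line equals the radius 5:
|0·9 + 1·(−5) − p| / √1 = 5
|p − (−5)| = 5, so p = 0 or p = −10.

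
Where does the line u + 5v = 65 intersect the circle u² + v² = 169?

(0, 13) and (5, 12)

From the line, v = (65 − u)/5. Substituting:
26u² − 130u = 0  ⟹  u² − 5u = 0
u = 5 or u = 0, giving (5, 12) and (0, 13).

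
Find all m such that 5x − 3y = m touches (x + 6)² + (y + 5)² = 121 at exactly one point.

m = −15 ± 11√34

Tangency holds when the distance from the centre (−6, −5) to the line equals the radius 11:
|5·(−6) − 3·(−5) − m| / √34 = 11
|m − (−15)| = 11√34.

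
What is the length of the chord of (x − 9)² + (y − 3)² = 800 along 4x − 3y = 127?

Centre (9, 3), r² = 800. Perpendicular distance d from centre to line = |−100| / √25 = 100/√25.
Chord = 2√(r² − d²) = 2·√(400) = 40.

40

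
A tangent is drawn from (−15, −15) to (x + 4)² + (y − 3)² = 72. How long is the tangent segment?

√373

Centre (−4, 3), r² = 72. |PO|² = (−11)² + (−18)² = 445.
By the tangent–radius right angle, tangent length = √(|PO|² − r²) = √373.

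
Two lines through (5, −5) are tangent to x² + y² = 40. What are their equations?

3x − y = 20 and x − 3y = 20

Write the tangent as mx − y + (−5 − m·(5)) = 0 and set its distance from the centre to 2√10:
[m·(−5) − (5)]² = 40(m² + 1)
3m² − 10m + 3 = 0, so m = 3 or m = 1/3.
Through (5, −5) these give 3x − y = 20 and x − 3y = 20.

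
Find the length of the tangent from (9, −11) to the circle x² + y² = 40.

9√2

Centre (0, 0), r² = 40. |PO|² = (9)² + (−11)² = 202.
By the tangent–radius right angle, tangent length = √(|PO|² − r²) = √162 = 9√2.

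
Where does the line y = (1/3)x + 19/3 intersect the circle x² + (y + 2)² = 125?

Express y = (19 + x)/3 and substitute into the circle:
10x² + 50x − 500 = 0  ⟹  x² + 5x − 50 = 0
x = 5 or x = −10, giving (5, 8) and (−10, 3).

(−10, 3) and (5, 8)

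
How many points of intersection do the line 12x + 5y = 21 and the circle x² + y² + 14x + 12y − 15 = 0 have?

Centre (−7, −6), r² = 100. Distance² from centre to line = (−135)²/169 = 18225/169.
Since d² > r², the line lies outside the circle.

0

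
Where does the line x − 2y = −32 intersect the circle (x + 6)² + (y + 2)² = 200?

Substitute y = (32 + x)/2:
5x² + 120x + 640 = 0  ⟹  x² + 24x + 128 = 0
x = −8 or x = −16, giving (−8, 12) and (−16, 8).

(−16, 8) and (−8, 12)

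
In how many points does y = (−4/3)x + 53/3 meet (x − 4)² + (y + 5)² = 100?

Substituting the line into the circle gives 25x² − 616x + 3868 = 0.
Discriminant = (−616)² − 4·25·(3868) = −7344 < 0.
No real roots: the line does not meet the circle.

0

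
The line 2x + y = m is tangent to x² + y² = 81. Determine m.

For a tangent, require d(centre, line) = r = 9.
|2·0 + 1·0 − m| / √5 = 9
|m| = 9√5.

m = ±9√5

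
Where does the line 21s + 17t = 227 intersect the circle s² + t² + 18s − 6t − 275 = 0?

(−7, 22) and (10, 1)

Express t = (227 − 21s)/17 and substitute into the circle:
730s² − 2190s − 51100 = 0  ⟹  s² − 3s − 70 = 0
s = 10 or s = −7, giving (10, 1) and (−7, 22).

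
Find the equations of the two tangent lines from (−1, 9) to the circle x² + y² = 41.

5x − 4y = −41 and 4x + 5y = 41

Let a tangent through (−1, 9) have slope m. Its distance from (0, 0) must equal √41:
[m·(1) − (−9)]² = 41(m² + 1)
20m² − 9m − 20 = 0, so m = 5/4 or m = −4/5.
Through (−1, 9) these give 5x − 4y = −41 and 4x + 5y = 41.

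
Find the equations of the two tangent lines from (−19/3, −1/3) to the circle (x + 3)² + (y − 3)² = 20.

A line y − (−1/3) = m(x − (−19/3)) is tangent when its distance from (−3, 3) is 2√5:
[m·(10/3) − (10/3)]² = 20(m² + 1)
2m² + 5m + 2 = 0, so m = −2 or m = −1/2.
Through (−19/3, −1/3) these give 2x + y = −13 and x + 2y = −7.

2x + y = −13 and x + 2y = −7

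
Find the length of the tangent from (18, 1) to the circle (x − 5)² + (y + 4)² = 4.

√190

Centre (5, −4), r² = 4. |PO|² = (13)² + (5)² = 194.
Power of the point: PT² = |PO|² − r² = 190, so PT = √190.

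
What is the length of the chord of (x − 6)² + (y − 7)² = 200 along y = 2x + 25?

Express y = 2x + 25 and substitute into the circle:
5x² + 60x + 160 = 0  ⟹  x² + 12x + 32 = 0
x = −4 or x = −8, giving (−4, 17) and (−8, 9).
|(−4, 17) − (−8, 9)| = √((4)² + (8)²) = 4√5.

4√5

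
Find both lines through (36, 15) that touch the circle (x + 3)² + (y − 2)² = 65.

Let a tangent through (36, 15) have slope m. Its distance from (−3, 2) must equal √65:
[m·(−39) − (−13)]² = 65(m² + 1)
56m² − 39m + 4 = 0, so m = 1/8 or m = 4/7.
Through (36, 15) these give x − 8y = −84 and 4x − 7y = 39.

x − 8y = −84 and 4x − 7y = 39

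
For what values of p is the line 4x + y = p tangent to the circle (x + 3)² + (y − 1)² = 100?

p = −11 ± 10√17

Tangency holds when the distance from the centre (−3, 1) to the line equals the radius 10:
|4·(−3) + 1·1 − p| / √17 = 10
|p − (−11)| = 10√17.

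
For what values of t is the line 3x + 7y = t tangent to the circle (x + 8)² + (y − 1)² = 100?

Tangency holds when the distance from the centre (−8, 1) to the line equals the radius 10:
|3·(−8) + 7·1 − t| / √58 = 10
|t − (−17)| = 10√58.

t = −17 ± 10√58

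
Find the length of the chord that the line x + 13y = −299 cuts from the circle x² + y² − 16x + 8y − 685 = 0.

3√170

Express y = (−299 − x)/13 and substitute into the circle:
170x² − 2210x − 57460 = 0  ⟹  x² − 13x − 338 = 0
x = 26 or x = −13, giving (26, −25) and (−13, −22).
Chord length = distance between (26, −25) and (−13, −22) = √1530 = 3√170.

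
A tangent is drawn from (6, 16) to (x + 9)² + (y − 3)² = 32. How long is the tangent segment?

With centre O = (−9, 3), |OP|² = 394 and r² = 32.
By the tangent–radius right angle, tangent length = √(|PO|² − r²) = √362.

√362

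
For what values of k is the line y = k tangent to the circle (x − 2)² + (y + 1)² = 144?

k = −13 or k = 11

Tangency holds when the distance from the centre (2, −1) to the line equals the radius 12:
|0·2 + 1·(−1) − k| / √1 = 12
|k − (−1)| = 12, so k = 11 or k = −13.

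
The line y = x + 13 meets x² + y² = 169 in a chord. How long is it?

Centre (0, 0), r² = 169. Perpendicular distance d from centre to line = |13| / √2 = 13/√2.
Half the chord is √(r² − d²) = √(169/2), so the full chord is 13√2.

13√2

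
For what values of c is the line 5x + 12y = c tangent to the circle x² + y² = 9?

For a tangent, require d(centre, line) = r = 3.
|5·0 + 12·0 − c| / √169 = 3
|c| = 3·13, so c = 39 or c = −39.

c = −39 or c = 39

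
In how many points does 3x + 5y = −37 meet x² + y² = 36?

d² = (3·0 + 5·0 − (−37))²/34 = 1369/34; r² = 36.
Since d² > r², the line lies outside the circle.

0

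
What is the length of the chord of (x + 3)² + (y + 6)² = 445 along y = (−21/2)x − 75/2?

2√445

Express y = (−75 − 21x)/2 and substitute into the circle:
445x² + 2670x + 2225 = 0  ⟹  x² + 6x + 5 = 0
x = −1 or x = −5, giving (−1, −27) and (−5, 15).
|(−1, −27) − (−5, 15)| = √((4)² + (−42)²) = 2√445.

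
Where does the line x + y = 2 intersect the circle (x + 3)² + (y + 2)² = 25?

(0, 2) and (1, 1)

Substitute y = −x + 2:
2x² − 2x = 0  ⟹  x² − x = 0
x = 1 or x = 0, giving (1, 1) and (0, 2).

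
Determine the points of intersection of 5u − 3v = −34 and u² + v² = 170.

(−11, −7) and (1, 13)

Substitute v = (34 + 5u)/3:
34u² + 340u − 374 = 0  ⟹  u² + 10u − 11 = 0
u = 1 or u = −11, giving (1, 13) and (−11, −7).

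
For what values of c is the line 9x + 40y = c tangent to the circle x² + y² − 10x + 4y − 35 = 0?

Tangency holds when the distance from the centre (5, −2) to the line equals the radius 8:
|9·5 + 40·(−2) − c| / √1681 = 8
|c − (−35)| = 8·41, so c = 293 or c = −363.

c = −363 or c = 293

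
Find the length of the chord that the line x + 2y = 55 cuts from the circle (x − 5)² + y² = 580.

The distance from (5, 0) to the line is 50/√5, and r² = 580.
Half the chord is √(r² − d²) = √(80), so the full chord is 8√5.

8√5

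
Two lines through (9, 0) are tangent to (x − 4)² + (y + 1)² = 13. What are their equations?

3x − 2y = 27 and 2x + 3y = 18

Let a tangent through (9, 0) have slope m. Its distance from (4, −1) must equal √13:
[m·(−5) − (−1)]² = 13(m² + 1)
6m² − 5m − 6 = 0, so m = 3/2 or m = −2/3.
With m = 3/2: 3x − 2y = 27. With m = −2/3: 2x + 3y = 18.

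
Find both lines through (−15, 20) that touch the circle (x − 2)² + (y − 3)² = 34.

Write the tangent as mx − y + (20 − m·(−15)) = 0 and set its distance from the centre to √34:
[m·(17) − (−17)]² = 34(m² + 1)
15m² + 34m + 15 = 0, so m = −5/3 or m = −3/5.
Through (−15, 20) these give 5x + 3y = −15 and 3x + 5y = 55.

5x + 3y = −15 and 3x + 5y = 55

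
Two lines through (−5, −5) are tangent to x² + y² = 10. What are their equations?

3x − y = −10 and x − 3y = 10

Write the tangent as mx − y + (−5 − m·(−5)) = 0 and set its distance from the centre to √10:
(5m − (5))² = 10(m² + 1)
3m² − 10m + 3 = 0, so m = 3 or m = 1/3.
Through (−5, −5) these give 3x − y = −10 and x − 3y = 10.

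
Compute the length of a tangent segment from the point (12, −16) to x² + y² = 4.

6√11

The centre is (0, 0) and r = 2. The square of the distance from P to the centre is 144 + 256 = 400.
By the tangent–radius right angle, tangent length = √(|PO|² − r²) = √396 = 6√11.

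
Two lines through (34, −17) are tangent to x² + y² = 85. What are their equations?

2x + 9y = −85 and 6x + 7y = 85

A line y − (−17) = m(x − (34)) is tangent when its distance from (0, 0) is √85:
[m·(−34) − (17)]² = 85(m² + 1)
63m² + 68m + 12 = 0, so m = −2/9 or m = −6/7.
With m = −2/9: 2x + 9y = −85. With m = −6/7: 6x + 7y = 85.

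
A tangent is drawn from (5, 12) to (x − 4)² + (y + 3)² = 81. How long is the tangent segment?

The centre is (4, −3) and r = 9. The square of the distance from P to the centre is 1 + 225 = 226.
By the tangent–radius right angle, tangent length = √(|PO|² − r²) = √145.

√145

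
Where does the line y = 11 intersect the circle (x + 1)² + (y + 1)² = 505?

(−20, 11) and (18, 11)

From the line, y = 11. Substituting:
x² + 2x − 360 = 0
x = 18 or x = −20, giving (18, 11) and (−20, 11).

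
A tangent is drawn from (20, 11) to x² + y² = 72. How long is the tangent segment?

√449

Centre (0, 0), r² = 72. |PO|² = (20)² + (11)² = 521.
By the tangent–radius right angle, tangent length = √(|PO|² − r²) = √449.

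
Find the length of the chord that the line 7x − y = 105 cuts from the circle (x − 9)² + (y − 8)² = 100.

The distance from (9, 8) to the line is 50/√50, and r² = 100.
Chord = 2√(r² − d²) = 2·√(50) = 10√2.

10√2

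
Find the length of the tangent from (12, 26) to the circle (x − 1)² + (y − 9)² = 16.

√394

Centre (1, 9), r² = 16. |PO|² = (11)² + (17)² = 410.
By the tangent–radius right angle, tangent length = √(|PO|² − r²) = √394.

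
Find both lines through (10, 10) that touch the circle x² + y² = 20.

2x − y = 10 and x − 2y = −10

Write the tangent as mx − y + (10 − m·(10)) = 0 and set its distance from the centre to 2√5:
[m·(−10) − (−10)]² = 20(m² + 1)
2m² − 5m + 2 = 0, so m = 2 or m = 1/2.
With m = 2: 2x − y = 10. With m = 1/2: x − 2y = −10.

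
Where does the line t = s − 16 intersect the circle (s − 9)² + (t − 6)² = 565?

From the line, t = s − 16. Substituting:
2s² − 62s = 0  ⟹  s² − 31s = 0
s = 31 or s = 0, giving (31, 15) and (0, −16).

(0, −16) and (31, 15)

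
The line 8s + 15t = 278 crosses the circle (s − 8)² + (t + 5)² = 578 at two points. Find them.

From the line, t = (278 − 8s)/15. Substituting:
289s² − 9248s + 8959 = 0  ⟹  s² − 32s + 31 = 0
s = 31 or s = 1, giving (31, 2) and (1, 18).

(1, 18) and (31, 2)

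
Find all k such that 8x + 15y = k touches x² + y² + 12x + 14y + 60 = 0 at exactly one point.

k = −238 or k = −68

The line touches the circle iff its distance from (−6, −7) is 5:
|8·(−6) + 15·(−7) − k| / √289 = 5
|k − (−153)| = 5·17, so k = −68 or k = −238.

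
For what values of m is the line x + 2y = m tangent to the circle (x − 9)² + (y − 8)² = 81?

The line touches the circle iff its distance from (9, 8) is 9:
|1·9 + 2·8 − m| / √5 = 9
|m − (25)| = 9√5.

m = 25 ± 9√5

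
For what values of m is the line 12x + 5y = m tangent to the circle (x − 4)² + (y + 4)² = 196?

The line touches the circle iff its distance from (4, −4) is 14:
|12·4 + 5·(−4) − m| / √169 = 14
|m − (28)| = 14·13, so m = 210 or m = −154.

m = −154 or m = 210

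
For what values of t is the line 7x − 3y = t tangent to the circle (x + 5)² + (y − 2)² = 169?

Tangency holds when the distance from the centre (−5, 2) to the line equals the radius 13:
|7·(−5) − 3·2 − t| / √58 = 13
|t − (−41)| = 13√58.

t = −41 ± 13√58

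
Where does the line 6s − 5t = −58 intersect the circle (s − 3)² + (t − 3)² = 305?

(−13, −4) and (7, 20)

From the line, t = (58 + 6s)/5. Substituting:
61s² + 366s − 5551 = 0  ⟹  s² + 6s − 91 = 0
s = 7 or s = −13, giving (7, 20) and (−13, −4).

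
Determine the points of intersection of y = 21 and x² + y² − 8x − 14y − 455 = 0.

(−14, 21) and (22, 21)

Express y = 21 and substitute into the circle:
x² − 8x − 308 = 0
x = 22 or x = −14, giving (22, 21) and (−14, 21).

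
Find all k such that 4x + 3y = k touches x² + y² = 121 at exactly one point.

k = −55 or k = 55

Tangency holds when the distance from the centre (0, 0) to the line equals the radius 11:
|4·0 + 3·0 − k| / √25 = 11
|k| = 11·5, so k = 55 or k = −55.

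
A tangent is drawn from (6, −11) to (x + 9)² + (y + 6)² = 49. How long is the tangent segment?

√201

Centre (−9, −6), r² = 49. |PO|² = (15)² + (−5)² = 250.
The tangent meets the radius at right angles, so tangent² = |PO|² − r² = 250 − 49 = 201.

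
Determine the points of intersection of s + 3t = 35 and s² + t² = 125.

Express t = (35 − s)/3 and substitute into the circle:
10s² − 70s + 100 = 0  ⟹  s² − 7s + 10 = 0
s = 5 or s = 2, giving (5, 10) and (2, 11).

(2, 11) and (5, 10)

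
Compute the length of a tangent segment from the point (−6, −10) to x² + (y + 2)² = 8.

With centre O = (0, −2), |OP|² = 100 and r² = 8.
The tangent meets the radius at right angles, so tangent² = |PO|² − r² = 100 − 8 = 92.

2√23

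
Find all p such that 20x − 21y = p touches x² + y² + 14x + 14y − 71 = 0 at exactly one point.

The line touches the circle iff its distance from (−7, −7) is 13:
|20·(−7) − 21·(−7) − p| / √841 = 13
|p − (7)| = 13·29, so p = 384 or p = −370.

p = −370 or p = 384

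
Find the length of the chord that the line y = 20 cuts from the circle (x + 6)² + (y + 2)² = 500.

8

The distance from (−6, −2) to the line is 22, and r² = 500.
Half the chord is √(r² − d²) = √(16), so the full chord is 8.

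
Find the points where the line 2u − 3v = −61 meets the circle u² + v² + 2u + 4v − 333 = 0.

(−14, 11) and (−8, 15)

Substitute v = (61 + 2u)/3:
13u² + 286u + 1456 = 0  ⟹  u² + 22u + 112 = 0
u = −8 or u = −14, giving (−8, 15) and (−14, 11).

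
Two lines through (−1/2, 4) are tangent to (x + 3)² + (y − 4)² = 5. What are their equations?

2x − y = −5 and 2x + y = 3

Let a tangent through (−1/2, 4) have slope m. Its distance from (−3, 4) must equal √5:
[m·(−5/2) − (0)]² = 5(m² + 1)
m² − 4 = 0, so m = 2 or m = −2.
Through (−1/2, 4) these give 2x − y = −5 and 2x + y = 3.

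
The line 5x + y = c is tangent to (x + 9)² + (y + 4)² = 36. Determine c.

Tangency holds when the distance from the centre (−9, −4) to the line equals the radius 6:
|5·(−9) + 1·(−4) − c| / √26 = 6
|c − (−49)| = 6√26.

c = −49 ± 6√26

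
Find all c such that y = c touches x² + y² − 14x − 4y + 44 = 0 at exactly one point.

For a tangent, require d(centre, line) = r = 3.
|0·7 + 1·2 − c| / √1 = 3
|c − (2)| = 3, so c = 5 or c = −1.

c = −1 or c = 5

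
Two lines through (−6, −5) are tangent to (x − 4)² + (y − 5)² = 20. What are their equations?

A line y − (−5) = m(x − (−6)) is tangent when its distance from (4, 5) is 2√5:
(10m − (10))² = 20(m² + 1)
2m² − 5m + 2 = 0, so m = 1/2 or m = 2.
Through (−6, −5) these give x − 2y = 4 and 2x − y = −7.

x − 2y = 4 and 2x − y = −7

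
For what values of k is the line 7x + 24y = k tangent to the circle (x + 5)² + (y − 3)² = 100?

k = −213 or k = 287

The line touches the circle iff its distance from (−5, 3) is 10:
|7·(−5) + 24·3 − k| / √625 = 10
|k − (37)| = 10·25, so k = 287 or k = −213.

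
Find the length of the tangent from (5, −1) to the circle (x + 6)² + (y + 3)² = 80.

Centre (−6, −3), r² = 80. |PO|² = (11)² + (2)² = 125.
By the tangent–radius right angle, tangent length = √(|PO|² − r²) = √45 = 3√5.

3√5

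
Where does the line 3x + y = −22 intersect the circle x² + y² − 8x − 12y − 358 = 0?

Substitute y = −3x − 22:
10x² + 160x + 390 = 0  ⟹  x² + 16x + 39 = 0
x = −3 or x = −13, giving (−3, −13) and (−13, 17).

(−13, 17) and (−3, −13)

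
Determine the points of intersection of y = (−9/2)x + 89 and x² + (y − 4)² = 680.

(14, 26) and (22, −10)

Express y = (178 − 9x)/2 and substitute into the circle:
85x² − 3060x + 26180 = 0  ⟹  x² − 36x + 308 = 0
x = 22 or x = 14, giving (22, −10) and (14, 26).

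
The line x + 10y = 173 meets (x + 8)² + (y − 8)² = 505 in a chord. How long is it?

4√101

The distance from (−8, 8) to the line is 101/√101, and r² = 505.
Half the chord is √(r² − d²) = √(404), so the full chord is 4√101.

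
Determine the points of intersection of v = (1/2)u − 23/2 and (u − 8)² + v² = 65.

(7, −8) and (15, −4)

From the line, v = (−23 + u)/2. Substituting:
5u² − 110u + 525 = 0  ⟹  u² − 22u + 105 = 0
u = 15 or u = 7, giving (15, −4) and (7, −8).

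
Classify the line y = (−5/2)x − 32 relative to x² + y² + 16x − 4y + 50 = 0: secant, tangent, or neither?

neither

Centre (−8, 2), r² = 18. Distance² from centre to line = (28)²/29 = 784/29.
Since d² > r², the line lies outside the circle.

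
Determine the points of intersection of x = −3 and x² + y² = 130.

(−3, −11) and (−3, 11)

The line gives x = −3. Substituting into the circle:
y² − 121 = 0
y = 11 or y = −11, giving (−3, 11) and (−3, −11).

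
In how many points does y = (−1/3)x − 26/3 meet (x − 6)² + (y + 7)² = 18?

Substituting the line into the circle gives 10x² − 98x + 187 = 0.
Discriminant = (−98)² − 4·10·(187) = 2124 > 0.
Two real roots: the line is a secant.

2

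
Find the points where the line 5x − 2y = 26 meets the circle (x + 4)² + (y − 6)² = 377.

(0, −13) and (12, 17)

From the line, y = (−26 + 5x)/2. Substituting:
29x² − 348x = 0  ⟹  x² − 12x = 0
x = 12 or x = 0, giving (12, 17) and (0, −13).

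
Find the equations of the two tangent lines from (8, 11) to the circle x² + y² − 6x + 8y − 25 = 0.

7x + y = 67 and x − y = −3

Let a tangent through (8, 11) have slope m. Its distance from (3, −4) must equal 5√2:
(−5m − (−15))² = 50(m² + 1)
m² + 6m − 7 = 0, so m = −7 or m = 1.
With m = −7: 7x + y = 67. With m = 1: x − y = −3.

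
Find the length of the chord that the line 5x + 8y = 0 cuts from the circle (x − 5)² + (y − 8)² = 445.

4√89

Centre (5, 8), r² = 445. Perpendicular distance d from centre to line = |89| / √89 = 89/√89.
Chord = 2√(r² − d²) = 2·√(356) = 4√89.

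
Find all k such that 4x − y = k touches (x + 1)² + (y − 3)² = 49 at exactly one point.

The line touches the circle iff its distance from (−1, 3) is 7:
|4·(−1) − 1·3 − k| / √17 = 7
|k − (−7)| = 7√17.

k = −7 ± 7√17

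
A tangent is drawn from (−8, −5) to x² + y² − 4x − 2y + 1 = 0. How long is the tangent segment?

With centre O = (2, 1), |OP|² = 136 and r² = 4.
The tangent meets the radius at right angles, so tangent² = |PO|² − r² = 136 − 4 = 132.

2√33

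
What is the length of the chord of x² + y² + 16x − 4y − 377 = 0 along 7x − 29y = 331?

√890

Express y = (−331 + 7x)/29 and substitute into the circle:
890x² + 8010x − 169100 = 0  ⟹  x² + 9x − 190 = 0
x = 10 or x = −19, giving (10, −9) and (−19, −16).
|(10, −9) − (−19, −16)| = √((29)² + (7)²) = √890.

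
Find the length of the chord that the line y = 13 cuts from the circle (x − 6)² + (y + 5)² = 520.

28

From the line, y = 13. Substituting:
x² − 12x − 160 = 0
x = 20 or x = −8, giving (20, 13) and (−8, 13).
Chord length = distance between (20, 13) and (−8, 13) = √784 = 28.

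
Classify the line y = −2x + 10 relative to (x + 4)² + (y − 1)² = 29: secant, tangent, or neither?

d² = (2·(−4) + 1·1 − (10))²/5 = 289/5; r² = 29.
Since d² > r², the line lies outside the circle.

neither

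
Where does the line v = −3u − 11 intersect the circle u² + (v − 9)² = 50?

(−7, 10) and (−5, 4)

Substitute v = −3u − 11:
10u² + 120u + 350 = 0  ⟹  u² + 12u + 35 = 0
u = −5 or u = −7, giving (−5, 4) and (−7, 10).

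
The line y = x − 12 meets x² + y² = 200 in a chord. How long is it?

Centre (0, 0), r² = 200. Perpendicular distance d from centre to line = |−12| / √2 = 12/√2.
Chord = 2√(r² − d²) = 2·√(128) = 16√2.

16√2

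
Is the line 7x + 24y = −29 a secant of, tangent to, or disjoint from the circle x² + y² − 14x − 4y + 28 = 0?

disjoint

Substituting the line into the circle gives 625x² − 6986x + 19753 = 0.
Δ = 48804196 − 49382500 = −578304.
No real roots: the line does not meet the circle.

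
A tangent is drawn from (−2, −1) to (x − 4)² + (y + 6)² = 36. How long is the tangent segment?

Centre (4, −6), r² = 36. |PO|² = (−6)² + (5)² = 61.
Power of the point: PT² = |PO|² − r² = 25, so PT = 5.

5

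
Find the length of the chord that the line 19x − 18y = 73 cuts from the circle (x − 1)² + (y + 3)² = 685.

2√685

Centre (1, −3), r² = 685. Perpendicular distance d from centre to line = |0| / √685 = 0/√685.
Half the chord is √(r² − d²) = √(685), so the full chord is 2√685.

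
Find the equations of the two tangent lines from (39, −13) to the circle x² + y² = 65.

Write the tangent as mx − y + (−13 − m·(39)) = 0 and set its distance from the centre to √65:
[m·(−39) − (13)]² = 65(m² + 1)
56m² + 39m + 4 = 0, so m = −4/7 or m = −1/8.
With m = −4/7: 4x + 7y = 65. With m = −1/8: x + 8y = −65.

4x + 7y = 65 and x + 8y = −65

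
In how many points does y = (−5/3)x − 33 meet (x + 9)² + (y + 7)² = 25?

0

d² = (5·(−9) + 3·(−7) − (−99))²/34 = 1089/34; r² = 25.
Since d² > r², the line lies outside the circle.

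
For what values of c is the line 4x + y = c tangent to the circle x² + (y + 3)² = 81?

For a tangent, require d(centre, line) = r = 9.
|4·0 + 1·(−3) − c| / √17 = 9
|c − (−3)| = 9√17.

c = −3 ± 9√17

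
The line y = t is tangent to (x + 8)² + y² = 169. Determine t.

t = −13 or t = 13

Tangency holds when the distance from the centre (−8, 0) to the line equals the radius 13:
|0·(−8) + 1·0 − t| / √1 = 13
|t| = 13, so t = 13 or t = −13.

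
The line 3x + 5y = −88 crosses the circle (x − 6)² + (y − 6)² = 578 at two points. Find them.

(−11, −11) and (−1, −17)

From the line, y = (−88 − 3x)/5. Substituting:
34x² + 408x + 374 = 0  ⟹  x² + 12x + 11 = 0
x = −1 or x = −11, giving (−1, −17) and (−11, −11).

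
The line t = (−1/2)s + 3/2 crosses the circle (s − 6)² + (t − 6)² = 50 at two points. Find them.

Express t = (3 − s)/2 and substitute into the circle:
5s² − 30s + 25 = 0  ⟹  s² − 6s + 5 = 0
s = 5 or s = 1, giving (5, −1) and (1, 1).

(1, 1) and (5, −1)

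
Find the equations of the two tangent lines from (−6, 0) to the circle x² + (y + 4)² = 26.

Write the tangent as mx − y + (0 − m·(−6)) = 0 and set its distance from the centre to √26:
[m·(6) − (−4)]² = 26(m² + 1)
5m² + 24m − 5 = 0, so m = −5 or m = 1/5.
With m = −5: 5x + y = −30. With m = 1/5: x − 5y = −6.

5x + y = −30 and x − 5y = −6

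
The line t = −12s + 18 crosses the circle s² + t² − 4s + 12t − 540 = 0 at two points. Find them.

Express t = −12s + 18 and substitute into the circle:
145s² − 580s = 0  ⟹  s² − 4s = 0
s = 4 or s = 0, giving (4, −30) and (0, 18).

(0, 18) and (4, −30)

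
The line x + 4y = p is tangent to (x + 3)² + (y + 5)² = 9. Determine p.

Tangency holds when the distance from the centre (−3, −5) to the line equals the radius 3:
|1·(−3) + 4·(−5) − p| / √17 = 3
|p − (−23)| = 3√17.

p = −23 ± 3√17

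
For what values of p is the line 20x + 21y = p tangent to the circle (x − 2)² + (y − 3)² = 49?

p = −100 or p = 306

The line touches the circle iff its distance from (2, 3) is 7:
|20·2 + 21·3 − p| / √841 = 7
|p − (103)| = 7·29, so p = 306 or p = −100.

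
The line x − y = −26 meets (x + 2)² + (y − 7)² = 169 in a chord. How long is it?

7√2

Express y = x + 26 and substitute into the circle:
2x² + 42x + 196 = 0  ⟹  x² + 21x + 98 = 0
x = −7 or x = −14, giving (−7, 19) and (−14, 12).
Chord length = distance between (−7, 19) and (−14, 12) = √98 = 7√2.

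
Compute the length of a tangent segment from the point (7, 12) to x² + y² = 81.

Centre (0, 0), r² = 81. |PO|² = (7)² + (12)² = 193.
The tangent meets the radius at right angles, so tangent² = |PO|² − r² = 193 − 81 = 112.

4√7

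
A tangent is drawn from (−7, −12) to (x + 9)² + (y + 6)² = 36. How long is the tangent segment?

Centre (−9, −6), r² = 36. |PO|² = (2)² + (−6)² = 40.
Power of the point: PT² = |PO|² − r² = 4, so PT = 2.

2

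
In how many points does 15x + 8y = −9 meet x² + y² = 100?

2

d² = (15·0 + 8·0 − (−9))²/289 = 81/289; r² = 100.
Since d² < r², the line cuts the circle twice.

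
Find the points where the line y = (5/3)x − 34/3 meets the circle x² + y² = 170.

(−1, −13) and (11, 7)

Express y = (−34 + 5x)/3 and substitute into the circle:
34x² − 340x − 374 = 0  ⟹  x² − 10x − 11 = 0
x = 11 or x = −1, giving (11, 7) and (−1, −13).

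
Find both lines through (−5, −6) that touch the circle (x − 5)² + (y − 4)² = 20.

Let a tangent through (−5, −6) have slope m. Its distance from (5, 4) must equal 2√5:
[m·(10) − (10)]² = 20(m² + 1)
2m² − 5m + 2 = 0, so m = 2 or m = 1/2.
Through (−5, −6) these give 2x − y = −4 and x − 2y = 7.

2x − y = −4 and x − 2y = 7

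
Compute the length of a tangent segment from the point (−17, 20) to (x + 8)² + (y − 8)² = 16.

√209

The centre is (−8, 8) and r = 4. The square of the distance from P to the centre is 81 + 144 = 225.
Power of the point: PT² = |PO|² − r² = 209, so PT = √209.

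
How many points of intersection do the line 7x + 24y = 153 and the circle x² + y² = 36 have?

Centre (0, 0), r² = 36. Distance² from centre to line = (−153)²/625 = 23409/625.
Since d² > r², the line lies outside the circle.

0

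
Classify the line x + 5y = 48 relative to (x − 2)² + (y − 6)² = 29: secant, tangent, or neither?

secant

Substituting the line into the circle gives 26x² − 136x − 301 = 0.
Discriminant = (−136)² − 4·26·(−301) = 49800 > 0.
Two real roots: the line is a secant.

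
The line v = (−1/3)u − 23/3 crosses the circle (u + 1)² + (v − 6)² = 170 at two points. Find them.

(−8, −5) and (−2, −7)

From the line, v = (−23 − u)/3. Substituting:
10u² + 100u + 160 = 0  ⟹  u² + 10u + 16 = 0
u = −2 or u = −8, giving (−2, −7) and (−8, −5).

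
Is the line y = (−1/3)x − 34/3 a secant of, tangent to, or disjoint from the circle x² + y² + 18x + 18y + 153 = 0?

secant

Substituting the line into the circle gives 10x² + 176x + 697 = 0.
Discriminant = (176)² − 4·10·(697) = 3096 > 0.
Two real roots: the line is a secant.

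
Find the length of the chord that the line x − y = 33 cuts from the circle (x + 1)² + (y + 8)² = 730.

Substitute y = x − 33:
2x² − 48x − 104 = 0  ⟹  x² − 24x − 52 = 0
x = 26 or x = −2, giving (26, −7) and (−2, −35).
Chord length = distance between (26, −7) and (−2, −35) = √1568 = 28√2.

28√2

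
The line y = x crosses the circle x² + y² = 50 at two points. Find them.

(−5, −5) and (5, 5)

Substitute y = x:
2x² − 50 = 0  ⟹  x² − 25 = 0
x = 5 or x = −5, giving (5, 5) and (−5, −5).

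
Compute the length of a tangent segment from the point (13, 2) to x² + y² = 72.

With centre O = (0, 0), |OP|² = 173 and r² = 72.
Power of the point: PT² = |PO|² − r² = 101, so PT = √101.

√101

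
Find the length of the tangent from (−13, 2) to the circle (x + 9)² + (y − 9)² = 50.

The centre is (−9, 9) and r = 5√2. The square of the distance from P to the centre is 16 + 49 = 65.
Power of the point: PT² = |PO|² − r² = 15, so PT = √15.

√15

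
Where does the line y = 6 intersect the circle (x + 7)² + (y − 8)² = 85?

(−16, 6) and (2, 6)

Substitute y = 6:
x² + 14x − 32 = 0
x = 2 or x = −16, giving (2, 6) and (−16, 6).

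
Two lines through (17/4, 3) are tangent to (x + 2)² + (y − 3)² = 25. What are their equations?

A line y − (3) = m(x − (17/4)) is tangent when its distance from (−2, 3) is 5:
[m·(−25/4) − (0)]² = 25(m² + 1)
9m² − 16 = 0, so m = 4/3 or m = −4/3.
Through (17/4, 3) these give 4x − 3y = 8 and 4x + 3y = 26.

4x − 3y = 8 and 4x + 3y = 26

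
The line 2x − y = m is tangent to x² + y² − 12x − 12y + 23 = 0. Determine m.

For a tangent, require d(centre, line) = r = 7.
|2·6 − 1·6 − m| / √5 = 7
|m − (6)| = 7√5.

m = 6 ± 7√5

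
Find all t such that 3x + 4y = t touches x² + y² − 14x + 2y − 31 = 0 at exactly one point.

Tangency holds when the distance from the centre (7, −1) to the line equals the radius 9:
|3·7 + 4·(−1) − t| / √25 = 9
|t − (17)| = 9·5, so t = 62 or t = −28.

t = −28 or t = 62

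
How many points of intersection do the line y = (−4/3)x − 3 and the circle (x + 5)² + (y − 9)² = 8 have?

0

Substituting the line into the circle gives 25x² + 378x + 1449 = 0.
Discriminant = (378)² − 4·25·(1449) = −2016 < 0.
No real roots: the line does not meet the circle.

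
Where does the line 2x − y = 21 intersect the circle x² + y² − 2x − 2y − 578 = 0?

From the line, y = 2x − 21. Substituting:
5x² − 90x − 95 = 0  ⟹  x² − 18x − 19 = 0
x = 19 or x = −1, giving (19, 17) and (−1, −23).

(−1, −23) and (19, 17)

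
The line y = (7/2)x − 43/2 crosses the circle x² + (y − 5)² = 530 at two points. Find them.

(1, −18) and (13, 24)

From the line, y = (−43 + 7x)/2. Substituting:
53x² − 742x + 689 = 0  ⟹  x² − 14x + 13 = 0
x = 13 or x = 1, giving (13, 24) and (1, −18).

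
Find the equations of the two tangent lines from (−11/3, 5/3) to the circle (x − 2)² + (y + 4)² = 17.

A line y − (5/3) = m(x − (−11/3)) is tangent when its distance from (2, −4) is √17:
(17/3m − (−17/3))² = 17(m² + 1)
4m² + 17m + 4 = 0, so m = −4 or m = −1/4.
Through (−11/3, 5/3) these give 4x + y = −13 and x + 4y = 3.

4x + y = −13 and x + 4y = 3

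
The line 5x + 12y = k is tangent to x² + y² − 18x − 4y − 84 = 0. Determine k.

For a tangent, require d(centre, line) = r = 13.
|5·9 + 12·2 − k| / √169 = 13
|k − (69)| = 13·13, so k = 238 or k = −100.

k = −100 or k = 238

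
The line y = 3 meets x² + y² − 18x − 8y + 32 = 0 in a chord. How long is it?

From the line, y = 3. Substituting:
x² − 18x + 17 = 0
x = 17 or x = 1, giving (17, 3) and (1, 3).
|(17, 3) − (1, 3)| = √((16)² + (0)²) = 16.

16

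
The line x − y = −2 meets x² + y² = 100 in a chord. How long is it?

14√2

Substitute y = x + 2:
2x² + 4x − 96 = 0  ⟹  x² + 2x − 48 = 0
x = 6 or x = −8, giving (6, 8) and (−8, −6).
Chord length = distance between (6, 8) and (−8, −6) = √392 = 14√2.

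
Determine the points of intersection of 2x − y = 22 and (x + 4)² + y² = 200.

(6, −10) and (10, −2)

From the line, y = 2x − 22. Substituting:
5x² − 80x + 300 = 0  ⟹  x² − 16x + 60 = 0
x = 10 or x = 6, giving (10, −2) and (6, −10).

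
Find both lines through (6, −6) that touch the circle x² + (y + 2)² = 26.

x − 5y = 36 and 5x + y = 24

Write the tangent as mx − y + (−6 − m·(6)) = 0 and set its distance from the centre to √26:
(−6m − (4))² = 26(m² + 1)
5m² + 24m − 5 = 0, so m = 1/5 or m = −5.
With m = 1/5: x − 5y = 36. With m = −5: 5x + y = 24.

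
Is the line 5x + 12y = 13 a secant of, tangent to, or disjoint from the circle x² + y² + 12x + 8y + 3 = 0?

tangent

Centre (−6, −4), r² = 49. Distance² from centre to line = (−91)²/169 = 49.
Since d² = r², the line is tangent.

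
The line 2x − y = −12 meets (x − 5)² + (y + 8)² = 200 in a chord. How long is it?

Centre (5, −8), r² = 200. Perpendicular distance d from centre to line = |30| / √5 = 30/√5.
Chord = 2√(r² − d²) = 2·√(20) = 4√5.

4√5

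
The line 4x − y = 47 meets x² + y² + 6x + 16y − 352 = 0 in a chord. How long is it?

8√17

Centre (−3, −8), r² = 425. Perpendicular distance d from centre to line = |−51| / √17 = 51/√17.
Half the chord is √(r² − d²) = √(272), so the full chord is 8√17.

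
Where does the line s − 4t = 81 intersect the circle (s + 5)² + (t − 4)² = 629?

Substitute t = (−81 + s)/4:
17s² − 34s − 255 = 0  ⟹  s² − 2s − 15 = 0
s = 5 or s = −3, giving (5, −19) and (−3, −21).

(−3, −21) and (5, −19)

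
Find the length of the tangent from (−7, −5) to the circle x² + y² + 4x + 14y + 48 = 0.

Centre (−2, −7), r² = 5. |PO|² = (−5)² + (2)² = 29.
The tangent meets the radius at right angles, so tangent² = |PO|² − r² = 29 − 5 = 24.

2√6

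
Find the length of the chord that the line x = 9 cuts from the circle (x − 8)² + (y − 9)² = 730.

54

The line gives x = 9. Substituting into the circle:
y² − 18y − 648 = 0
y = 36 or y = −18, giving (9, 36) and (9, −18).
|(9, 36) − (9, −18)| = √((0)² + (54)²) = 54.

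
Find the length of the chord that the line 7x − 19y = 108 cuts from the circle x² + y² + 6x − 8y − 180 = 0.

Centre (−3, 4), r² = 205. Perpendicular distance d from centre to line = |−205| / √410 = 205/√410.
Chord = 2√(r² − d²) = 2·√(205/2) = √410.

√410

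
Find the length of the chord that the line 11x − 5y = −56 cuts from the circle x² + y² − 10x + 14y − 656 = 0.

4√146

Express y = (56 + 11x)/5 and substitute into the circle:
146x² + 1752x − 9344 = 0  ⟹  x² + 12x − 64 = 0
x = 4 or x = −16, giving (4, 20) and (−16, −24).
Chord length = distance between (4, 20) and (−16, −24) = √2336 = 4√146.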